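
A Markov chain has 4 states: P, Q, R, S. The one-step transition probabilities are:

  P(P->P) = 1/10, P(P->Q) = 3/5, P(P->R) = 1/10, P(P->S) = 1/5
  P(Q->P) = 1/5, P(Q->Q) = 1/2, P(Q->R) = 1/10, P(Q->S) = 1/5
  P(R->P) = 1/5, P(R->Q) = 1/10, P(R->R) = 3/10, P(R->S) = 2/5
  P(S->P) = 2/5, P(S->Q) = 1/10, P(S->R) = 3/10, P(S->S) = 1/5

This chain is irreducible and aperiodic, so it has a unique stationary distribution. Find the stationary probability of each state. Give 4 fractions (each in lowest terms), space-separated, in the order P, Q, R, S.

Answer: 47/209 74/209 7/38 9/38

Derivation:
The stationary distribution satisfies pi = pi * P, i.e.:
  pi_P = 1/10*pi_P + 1/5*pi_Q + 1/5*pi_R + 2/5*pi_S
  pi_Q = 3/5*pi_P + 1/2*pi_Q + 1/10*pi_R + 1/10*pi_S
  pi_R = 1/10*pi_P + 1/10*pi_Q + 3/10*pi_R + 3/10*pi_S
  pi_S = 1/5*pi_P + 1/5*pi_Q + 2/5*pi_R + 1/5*pi_S
with normalization: pi_P + pi_Q + pi_R + pi_S = 1.

Using the first 3 balance equations plus normalization, the linear system A*pi = b is:
  [-9/10, 1/5, 1/5, 2/5] . pi = 0
  [3/5, -1/2, 1/10, 1/10] . pi = 0
  [1/10, 1/10, -7/10, 3/10] . pi = 0
  [1, 1, 1, 1] . pi = 1

Solving yields:
  pi_P = 47/209
  pi_Q = 74/209
  pi_R = 7/38
  pi_S = 9/38

Verification (pi * P):
  47/209*1/10 + 74/209*1/5 + 7/38*1/5 + 9/38*2/5 = 47/209 = pi_P  (ok)
  47/209*3/5 + 74/209*1/2 + 7/38*1/10 + 9/38*1/10 = 74/209 = pi_Q  (ok)
  47/209*1/10 + 74/209*1/10 + 7/38*3/10 + 9/38*3/10 = 7/38 = pi_R  (ok)
  47/209*1/5 + 74/209*1/5 + 7/38*2/5 + 9/38*1/5 = 9/38 = pi_S  (ok)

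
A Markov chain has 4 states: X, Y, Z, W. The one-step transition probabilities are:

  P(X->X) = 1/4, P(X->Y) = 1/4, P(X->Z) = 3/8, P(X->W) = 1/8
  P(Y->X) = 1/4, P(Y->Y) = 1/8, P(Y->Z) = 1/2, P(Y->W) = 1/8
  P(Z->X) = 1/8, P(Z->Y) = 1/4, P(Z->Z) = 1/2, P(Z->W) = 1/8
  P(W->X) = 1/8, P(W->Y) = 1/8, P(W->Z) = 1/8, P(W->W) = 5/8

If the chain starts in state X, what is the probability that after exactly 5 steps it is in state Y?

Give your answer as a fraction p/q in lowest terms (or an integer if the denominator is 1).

Computing P^5 by repeated multiplication:
P^1 =
  X: [1/4, 1/4, 3/8, 1/8]
  Y: [1/4, 1/8, 1/2, 1/8]
  Z: [1/8, 1/4, 1/2, 1/8]
  W: [1/8, 1/8, 1/8, 5/8]
P^2 =
  X: [3/16, 13/64, 27/64, 3/16]
  Y: [11/64, 7/32, 27/64, 3/16]
  Z: [11/64, 13/64, 7/16, 3/16]
  W: [5/32, 5/32, 1/4, 7/16]
P^3 =
  X: [89/512, 103/512, 13/32, 7/32]
  Y: [89/512, 51/256, 209/512, 7/32]
  Z: [11/64, 103/512, 209/512, 7/32]
  W: [21/128, 45/256, 81/256, 11/32]
P^4 =
  X: [11/64, 809/4096, 1623/4096, 15/64]
  Y: [703/4096, 405/2048, 1623/4096, 15/64]
  Z: [703/4096, 809/4096, 203/512, 15/64]
  W: [343/2048, 379/2048, 359/1024, 19/64]
P^5 =
  X: [5609/32768, 6423/32768, 25/64, 31/128]
  Y: [5609/32768, 3211/16384, 12801/32768, 31/128]
  Z: [701/4096, 6423/32768, 12801/32768, 31/128]
  W: [1385/8192, 3109/16384, 6025/16384, 35/128]

(P^5)[X -> Y] = 6423/32768

Answer: 6423/32768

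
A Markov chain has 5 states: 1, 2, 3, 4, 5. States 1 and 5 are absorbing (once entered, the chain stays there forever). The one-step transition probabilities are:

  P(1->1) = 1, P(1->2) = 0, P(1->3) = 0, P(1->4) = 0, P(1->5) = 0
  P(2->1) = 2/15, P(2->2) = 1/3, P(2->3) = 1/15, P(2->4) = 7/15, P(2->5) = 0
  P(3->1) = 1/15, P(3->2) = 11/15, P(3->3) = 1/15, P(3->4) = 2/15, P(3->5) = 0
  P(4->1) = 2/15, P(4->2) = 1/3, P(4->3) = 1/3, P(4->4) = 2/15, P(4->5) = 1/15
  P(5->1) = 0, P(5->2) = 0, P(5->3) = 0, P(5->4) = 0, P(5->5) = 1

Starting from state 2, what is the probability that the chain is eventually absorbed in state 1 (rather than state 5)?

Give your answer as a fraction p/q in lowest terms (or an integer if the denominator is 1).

Let a_i = P(absorbed in 1 | start in state i).
Boundary conditions: a_1 = 1, a_5 = 0.
For each transient state i, a_i = sum_j P(i->j) * a_j:
  a_2 = 2/15*a_1 + 1/3*a_2 + 1/15*a_3 + 7/15*a_4 + 0*a_5
  a_3 = 1/15*a_1 + 11/15*a_2 + 1/15*a_3 + 2/15*a_4 + 0*a_5
  a_4 = 2/15*a_1 + 1/3*a_2 + 1/3*a_3 + 2/15*a_4 + 1/15*a_5

Substituting a_1 = 1 and a_5 = 0, rearrange to (I - Q) a = r where r[i] = P(i -> 1):
  [2/3, -1/15, -7/15] . (a_2, a_3, a_4) = 2/15
  [-11/15, 14/15, -2/15] . (a_2, a_3, a_4) = 1/15
  [-1/3, -1/3, 13/15] . (a_2, a_3, a_4) = 2/15

Solving yields:
  a_2 = 148/173
  a_3 = 595/692
  a_4 = 563/692

Starting state is 2, so the absorption probability is a_2 = 148/173.

Answer: 148/173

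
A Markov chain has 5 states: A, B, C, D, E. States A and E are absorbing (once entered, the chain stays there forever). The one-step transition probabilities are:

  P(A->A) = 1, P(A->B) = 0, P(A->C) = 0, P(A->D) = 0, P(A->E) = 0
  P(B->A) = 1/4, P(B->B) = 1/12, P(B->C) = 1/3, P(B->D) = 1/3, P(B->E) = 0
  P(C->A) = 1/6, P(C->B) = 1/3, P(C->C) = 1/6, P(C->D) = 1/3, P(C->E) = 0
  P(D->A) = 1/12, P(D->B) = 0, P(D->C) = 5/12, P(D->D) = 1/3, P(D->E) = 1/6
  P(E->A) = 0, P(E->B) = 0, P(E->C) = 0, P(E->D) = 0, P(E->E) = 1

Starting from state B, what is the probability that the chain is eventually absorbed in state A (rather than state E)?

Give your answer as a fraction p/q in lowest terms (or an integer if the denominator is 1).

Let a_i = P(absorbed in A | start in state i).
Boundary conditions: a_A = 1, a_E = 0.
For each transient state i, a_i = sum_j P(i->j) * a_j:
  a_B = 1/4*a_A + 1/12*a_B + 1/3*a_C + 1/3*a_D + 0*a_E
  a_C = 1/6*a_A + 1/3*a_B + 1/6*a_C + 1/3*a_D + 0*a_E
  a_D = 1/12*a_A + 0*a_B + 5/12*a_C + 1/3*a_D + 1/6*a_E

Substituting a_A = 1 and a_E = 0, rearrange to (I - Q) a = r where r[i] = P(i -> A):
  [11/12, -1/3, -1/3] . (a_B, a_C, a_D) = 1/4
  [-1/3, 5/6, -1/3] . (a_B, a_C, a_D) = 1/6
  [0, -5/12, 2/3] . (a_B, a_C, a_D) = 1/12

Solving yields:
  a_B = 85/113
  a_C = 83/113
  a_D = 66/113

Starting state is B, so the absorption probability is a_B = 85/113.

Answer: 85/113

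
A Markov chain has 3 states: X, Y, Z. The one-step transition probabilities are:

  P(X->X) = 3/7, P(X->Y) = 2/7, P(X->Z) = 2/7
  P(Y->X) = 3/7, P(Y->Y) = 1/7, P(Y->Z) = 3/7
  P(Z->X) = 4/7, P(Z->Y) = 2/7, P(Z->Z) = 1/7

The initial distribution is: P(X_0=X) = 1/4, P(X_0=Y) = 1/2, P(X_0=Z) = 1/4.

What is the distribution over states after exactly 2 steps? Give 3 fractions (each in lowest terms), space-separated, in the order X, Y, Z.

Answer: 93/196 25/98 53/196

Derivation:
Propagating the distribution step by step (d_{t+1} = d_t * P):
d_0 = (X=1/4, Y=1/2, Z=1/4)
  d_1[X] = 1/4*3/7 + 1/2*3/7 + 1/4*4/7 = 13/28
  d_1[Y] = 1/4*2/7 + 1/2*1/7 + 1/4*2/7 = 3/14
  d_1[Z] = 1/4*2/7 + 1/2*3/7 + 1/4*1/7 = 9/28
d_1 = (X=13/28, Y=3/14, Z=9/28)
  d_2[X] = 13/28*3/7 + 3/14*3/7 + 9/28*4/7 = 93/196
  d_2[Y] = 13/28*2/7 + 3/14*1/7 + 9/28*2/7 = 25/98
  d_2[Z] = 13/28*2/7 + 3/14*3/7 + 9/28*1/7 = 53/196
d_2 = (X=93/196, Y=25/98, Z=53/196)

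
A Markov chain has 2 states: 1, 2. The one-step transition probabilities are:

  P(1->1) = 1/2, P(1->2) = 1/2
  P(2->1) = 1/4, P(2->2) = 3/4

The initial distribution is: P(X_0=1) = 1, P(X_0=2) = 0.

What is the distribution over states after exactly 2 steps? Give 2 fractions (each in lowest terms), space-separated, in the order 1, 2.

Propagating the distribution step by step (d_{t+1} = d_t * P):
d_0 = (1=1, 2=0)
  d_1[1] = 1*1/2 + 0*1/4 = 1/2
  d_1[2] = 1*1/2 + 0*3/4 = 1/2
d_1 = (1=1/2, 2=1/2)
  d_2[1] = 1/2*1/2 + 1/2*1/4 = 3/8
  d_2[2] = 1/2*1/2 + 1/2*3/4 = 5/8
d_2 = (1=3/8, 2=5/8)

Answer: 3/8 5/8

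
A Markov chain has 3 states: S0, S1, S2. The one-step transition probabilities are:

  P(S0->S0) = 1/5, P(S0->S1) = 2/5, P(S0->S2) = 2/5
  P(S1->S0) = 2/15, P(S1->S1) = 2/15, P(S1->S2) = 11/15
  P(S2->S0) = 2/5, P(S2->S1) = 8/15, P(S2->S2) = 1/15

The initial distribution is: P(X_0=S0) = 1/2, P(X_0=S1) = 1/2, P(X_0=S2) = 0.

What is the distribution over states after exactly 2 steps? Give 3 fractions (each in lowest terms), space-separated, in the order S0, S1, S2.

Propagating the distribution step by step (d_{t+1} = d_t * P):
d_0 = (S0=1/2, S1=1/2, S2=0)
  d_1[S0] = 1/2*1/5 + 1/2*2/15 + 0*2/5 = 1/6
  d_1[S1] = 1/2*2/5 + 1/2*2/15 + 0*8/15 = 4/15
  d_1[S2] = 1/2*2/5 + 1/2*11/15 + 0*1/15 = 17/30
d_1 = (S0=1/6, S1=4/15, S2=17/30)
  d_2[S0] = 1/6*1/5 + 4/15*2/15 + 17/30*2/5 = 133/450
  d_2[S1] = 1/6*2/5 + 4/15*2/15 + 17/30*8/15 = 91/225
  d_2[S2] = 1/6*2/5 + 4/15*11/15 + 17/30*1/15 = 3/10
d_2 = (S0=133/450, S1=91/225, S2=3/10)

Answer: 133/450 91/225 3/10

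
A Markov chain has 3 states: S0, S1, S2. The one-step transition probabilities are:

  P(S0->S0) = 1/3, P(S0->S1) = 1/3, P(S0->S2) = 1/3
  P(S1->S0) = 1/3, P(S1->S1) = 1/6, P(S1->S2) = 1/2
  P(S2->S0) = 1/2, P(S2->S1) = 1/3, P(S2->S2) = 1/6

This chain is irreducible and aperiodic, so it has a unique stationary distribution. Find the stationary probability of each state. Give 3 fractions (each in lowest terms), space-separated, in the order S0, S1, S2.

The stationary distribution satisfies pi = pi * P, i.e.:
  pi_S0 = 1/3*pi_S0 + 1/3*pi_S1 + 1/2*pi_S2
  pi_S1 = 1/3*pi_S0 + 1/6*pi_S1 + 1/3*pi_S2
  pi_S2 = 1/3*pi_S0 + 1/2*pi_S1 + 1/6*pi_S2
with normalization: pi_S0 + pi_S1 + pi_S2 = 1.

Using the first 2 balance equations plus normalization, the linear system A*pi = b is:
  [-2/3, 1/3, 1/2] . pi = 0
  [1/3, -5/6, 1/3] . pi = 0
  [1, 1, 1] . pi = 1

Solving yields:
  pi_S0 = 19/49
  pi_S1 = 2/7
  pi_S2 = 16/49

Verification (pi * P):
  19/49*1/3 + 2/7*1/3 + 16/49*1/2 = 19/49 = pi_S0  (ok)
  19/49*1/3 + 2/7*1/6 + 16/49*1/3 = 2/7 = pi_S1  (ok)
  19/49*1/3 + 2/7*1/2 + 16/49*1/6 = 16/49 = pi_S2  (ok)

Answer: 19/49 2/7 16/49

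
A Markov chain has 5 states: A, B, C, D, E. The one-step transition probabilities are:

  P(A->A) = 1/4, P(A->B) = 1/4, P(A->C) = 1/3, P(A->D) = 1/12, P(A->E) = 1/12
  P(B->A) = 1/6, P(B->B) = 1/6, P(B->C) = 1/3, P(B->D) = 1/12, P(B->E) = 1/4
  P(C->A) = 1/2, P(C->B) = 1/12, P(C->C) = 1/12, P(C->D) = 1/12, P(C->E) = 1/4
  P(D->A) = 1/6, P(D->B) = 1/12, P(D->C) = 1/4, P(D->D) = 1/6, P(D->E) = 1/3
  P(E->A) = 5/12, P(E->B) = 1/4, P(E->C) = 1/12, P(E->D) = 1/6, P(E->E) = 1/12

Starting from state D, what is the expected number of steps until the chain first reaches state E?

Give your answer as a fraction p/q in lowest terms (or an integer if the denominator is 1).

Let h_i = expected steps to first reach E from state i.
Boundary: h_E = 0.
First-step equations for the other states:
  h_A = 1 + 1/4*h_A + 1/4*h_B + 1/3*h_C + 1/12*h_D + 1/12*h_E
  h_B = 1 + 1/6*h_A + 1/6*h_B + 1/3*h_C + 1/12*h_D + 1/4*h_E
  h_C = 1 + 1/2*h_A + 1/12*h_B + 1/12*h_C + 1/12*h_D + 1/4*h_E
  h_D = 1 + 1/6*h_A + 1/12*h_B + 1/4*h_C + 1/6*h_D + 1/3*h_E

Substituting h_E = 0 and rearranging gives the linear system (I - Q) h = 1:
  [3/4, -1/4, -1/3, -1/12] . (h_A, h_B, h_C, h_D) = 1
  [-1/6, 5/6, -1/3, -1/12] . (h_A, h_B, h_C, h_D) = 1
  [-1/2, -1/12, 11/12, -1/12] . (h_A, h_B, h_C, h_D) = 1
  [-1/6, -1/12, -1/4, 5/6] . (h_A, h_B, h_C, h_D) = 1

Solving yields:
  h_A = 12870/2303
  h_B = 10890/2303
  h_C = 11418/2303
  h_D = 9852/2303

Starting state is D, so the expected hitting time is h_D = 9852/2303.

Answer: 9852/2303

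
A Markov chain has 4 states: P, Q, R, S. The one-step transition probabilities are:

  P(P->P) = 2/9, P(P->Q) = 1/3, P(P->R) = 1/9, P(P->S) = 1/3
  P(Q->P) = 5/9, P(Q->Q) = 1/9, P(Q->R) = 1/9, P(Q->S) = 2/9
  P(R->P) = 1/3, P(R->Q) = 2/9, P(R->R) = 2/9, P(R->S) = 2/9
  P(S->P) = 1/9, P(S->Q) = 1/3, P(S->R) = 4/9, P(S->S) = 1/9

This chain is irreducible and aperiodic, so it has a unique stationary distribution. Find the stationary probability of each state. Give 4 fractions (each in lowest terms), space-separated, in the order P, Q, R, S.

The stationary distribution satisfies pi = pi * P, i.e.:
  pi_P = 2/9*pi_P + 5/9*pi_Q + 1/3*pi_R + 1/9*pi_S
  pi_Q = 1/3*pi_P + 1/9*pi_Q + 2/9*pi_R + 1/3*pi_S
  pi_R = 1/9*pi_P + 1/9*pi_Q + 2/9*pi_R + 4/9*pi_S
  pi_S = 1/3*pi_P + 2/9*pi_Q + 2/9*pi_R + 1/9*pi_S
with normalization: pi_P + pi_Q + pi_R + pi_S = 1.

Using the first 3 balance equations plus normalization, the linear system A*pi = b is:
  [-7/9, 5/9, 1/3, 1/9] . pi = 0
  [1/3, -8/9, 2/9, 1/3] . pi = 0
  [1/9, 1/9, -7/9, 4/9] . pi = 0
  [1, 1, 1, 1] . pi = 1

Solving yields:
  pi_P = 152/499
  pi_Q = 253/998
  pi_R = 211/998
  pi_S = 115/499

Verification (pi * P):
  152/499*2/9 + 253/998*5/9 + 211/998*1/3 + 115/499*1/9 = 152/499 = pi_P  (ok)
  152/499*1/3 + 253/998*1/9 + 211/998*2/9 + 115/499*1/3 = 253/998 = pi_Q  (ok)
  152/499*1/9 + 253/998*1/9 + 211/998*2/9 + 115/499*4/9 = 211/998 = pi_R  (ok)
  152/499*1/3 + 253/998*2/9 + 211/998*2/9 + 115/499*1/9 = 115/499 = pi_S  (ok)

Answer: 152/499 253/998 211/998 115/499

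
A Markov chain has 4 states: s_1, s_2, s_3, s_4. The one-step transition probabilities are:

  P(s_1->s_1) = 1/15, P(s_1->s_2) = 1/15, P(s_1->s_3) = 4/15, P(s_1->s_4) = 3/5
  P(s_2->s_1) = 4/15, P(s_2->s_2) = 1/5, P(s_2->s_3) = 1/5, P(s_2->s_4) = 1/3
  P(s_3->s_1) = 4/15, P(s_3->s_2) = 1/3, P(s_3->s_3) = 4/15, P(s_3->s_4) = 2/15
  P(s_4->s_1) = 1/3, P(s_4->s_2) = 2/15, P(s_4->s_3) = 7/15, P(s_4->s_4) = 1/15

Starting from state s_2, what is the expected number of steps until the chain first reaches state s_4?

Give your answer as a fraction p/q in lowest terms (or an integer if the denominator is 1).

Let h_i = expected steps to first reach s_4 from state i.
Boundary: h_s_4 = 0.
First-step equations for the other states:
  h_s_1 = 1 + 1/15*h_s_1 + 1/15*h_s_2 + 4/15*h_s_3 + 3/5*h_s_4
  h_s_2 = 1 + 4/15*h_s_1 + 1/5*h_s_2 + 1/5*h_s_3 + 1/3*h_s_4
  h_s_3 = 1 + 4/15*h_s_1 + 1/3*h_s_2 + 4/15*h_s_3 + 2/15*h_s_4

Substituting h_s_4 = 0 and rearranging gives the linear system (I - Q) h = 1:
  [14/15, -1/15, -4/15] . (h_s_1, h_s_2, h_s_3) = 1
  [-4/15, 4/5, -1/5] . (h_s_1, h_s_2, h_s_3) = 1
  [-4/15, -1/3, 11/15] . (h_s_1, h_s_2, h_s_3) = 1

Solving yields:
  h_s_1 = 597/262
  h_s_2 = 378/131
  h_s_3 = 459/131

Starting state is s_2, so the expected hitting time is h_s_2 = 378/131.

Answer: 378/131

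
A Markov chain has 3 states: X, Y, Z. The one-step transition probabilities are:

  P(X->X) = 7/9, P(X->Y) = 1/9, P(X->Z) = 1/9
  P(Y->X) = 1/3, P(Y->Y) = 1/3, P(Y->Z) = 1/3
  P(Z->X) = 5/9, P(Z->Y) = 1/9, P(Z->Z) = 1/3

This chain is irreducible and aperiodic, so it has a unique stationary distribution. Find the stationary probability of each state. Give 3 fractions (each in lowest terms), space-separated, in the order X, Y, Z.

Answer: 33/49 1/7 9/49

Derivation:
The stationary distribution satisfies pi = pi * P, i.e.:
  pi_X = 7/9*pi_X + 1/3*pi_Y + 5/9*pi_Z
  pi_Y = 1/9*pi_X + 1/3*pi_Y + 1/9*pi_Z
  pi_Z = 1/9*pi_X + 1/3*pi_Y + 1/3*pi_Z
with normalization: pi_X + pi_Y + pi_Z = 1.

Using the first 2 balance equations plus normalization, the linear system A*pi = b is:
  [-2/9, 1/3, 5/9] . pi = 0
  [1/9, -2/3, 1/9] . pi = 0
  [1, 1, 1] . pi = 1

Solving yields:
  pi_X = 33/49
  pi_Y = 1/7
  pi_Z = 9/49

Verification (pi * P):
  33/49*7/9 + 1/7*1/3 + 9/49*5/9 = 33/49 = pi_X  (ok)
  33/49*1/9 + 1/7*1/3 + 9/49*1/9 = 1/7 = pi_Y  (ok)
  33/49*1/9 + 1/7*1/3 + 9/49*1/3 = 9/49 = pi_Z  (ok)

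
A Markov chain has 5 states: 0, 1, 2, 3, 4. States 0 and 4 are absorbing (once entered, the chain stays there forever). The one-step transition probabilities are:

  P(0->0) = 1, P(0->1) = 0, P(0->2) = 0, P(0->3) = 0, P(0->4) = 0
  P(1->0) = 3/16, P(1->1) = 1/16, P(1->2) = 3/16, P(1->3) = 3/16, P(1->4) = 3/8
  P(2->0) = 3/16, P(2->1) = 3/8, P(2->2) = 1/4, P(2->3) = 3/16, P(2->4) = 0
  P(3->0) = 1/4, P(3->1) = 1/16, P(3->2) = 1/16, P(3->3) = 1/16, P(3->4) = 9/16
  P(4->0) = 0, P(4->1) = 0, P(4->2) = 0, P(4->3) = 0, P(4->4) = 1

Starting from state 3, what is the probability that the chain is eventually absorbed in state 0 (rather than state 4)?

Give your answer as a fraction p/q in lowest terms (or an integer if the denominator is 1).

Answer: 14/43

Derivation:
Let a_i = P(absorbed in 0 | start in state i).
Boundary conditions: a_0 = 1, a_4 = 0.
For each transient state i, a_i = sum_j P(i->j) * a_j:
  a_1 = 3/16*a_0 + 1/16*a_1 + 3/16*a_2 + 3/16*a_3 + 3/8*a_4
  a_2 = 3/16*a_0 + 3/8*a_1 + 1/4*a_2 + 3/16*a_3 + 0*a_4
  a_3 = 1/4*a_0 + 1/16*a_1 + 1/16*a_2 + 1/16*a_3 + 9/16*a_4

Substituting a_0 = 1 and a_4 = 0, rearrange to (I - Q) a = r where r[i] = P(i -> 0):
  [15/16, -3/16, -3/16] . (a_1, a_2, a_3) = 3/16
  [-3/8, 3/4, -3/16] . (a_1, a_2, a_3) = 3/16
  [-1/16, -1/16, 15/16] . (a_1, a_2, a_3) = 1/4

Solving yields:
  a_1 = 95/258
  a_2 = 133/258
  a_3 = 14/43

Starting state is 3, so the absorption probability is a_3 = 14/43.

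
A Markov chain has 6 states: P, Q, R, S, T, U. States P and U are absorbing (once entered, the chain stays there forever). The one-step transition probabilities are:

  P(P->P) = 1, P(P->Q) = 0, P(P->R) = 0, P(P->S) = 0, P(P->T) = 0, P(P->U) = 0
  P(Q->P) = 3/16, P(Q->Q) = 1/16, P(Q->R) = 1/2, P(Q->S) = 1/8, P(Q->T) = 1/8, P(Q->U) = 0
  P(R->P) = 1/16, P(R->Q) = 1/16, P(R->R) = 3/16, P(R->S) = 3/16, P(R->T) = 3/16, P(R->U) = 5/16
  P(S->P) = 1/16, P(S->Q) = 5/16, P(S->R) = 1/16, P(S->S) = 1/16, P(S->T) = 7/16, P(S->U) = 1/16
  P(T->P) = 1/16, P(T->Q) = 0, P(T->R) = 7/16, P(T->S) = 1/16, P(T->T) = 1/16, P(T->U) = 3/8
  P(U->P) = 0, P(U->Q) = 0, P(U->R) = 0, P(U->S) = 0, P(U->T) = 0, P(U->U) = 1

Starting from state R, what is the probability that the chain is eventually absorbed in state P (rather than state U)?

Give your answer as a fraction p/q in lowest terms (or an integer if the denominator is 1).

Answer: 95/436

Derivation:
Let a_i = P(absorbed in P | start in state i).
Boundary conditions: a_P = 1, a_U = 0.
For each transient state i, a_i = sum_j P(i->j) * a_j:
  a_Q = 3/16*a_P + 1/16*a_Q + 1/2*a_R + 1/8*a_S + 1/8*a_T + 0*a_U
  a_R = 1/16*a_P + 1/16*a_Q + 3/16*a_R + 3/16*a_S + 3/16*a_T + 5/16*a_U
  a_S = 1/16*a_P + 5/16*a_Q + 1/16*a_R + 1/16*a_S + 7/16*a_T + 1/16*a_U
  a_T = 1/16*a_P + 0*a_Q + 7/16*a_R + 1/16*a_S + 1/16*a_T + 3/8*a_U

Substituting a_P = 1 and a_U = 0, rearrange to (I - Q) a = r where r[i] = P(i -> P):
  [15/16, -1/2, -1/8, -1/8] . (a_Q, a_R, a_S, a_T) = 3/16
  [-1/16, 13/16, -3/16, -3/16] . (a_Q, a_R, a_S, a_T) = 1/16
  [-5/16, -1/16, 15/16, -7/16] . (a_Q, a_R, a_S, a_T) = 1/16
  [0, -7/16, -1/16, 15/16] . (a_Q, a_R, a_S, a_T) = 1/16

Solving yields:
  a_Q = 83/218
  a_R = 95/436
  a_S = 129/436
  a_T = 41/218

Starting state is R, so the absorption probability is a_R = 95/436.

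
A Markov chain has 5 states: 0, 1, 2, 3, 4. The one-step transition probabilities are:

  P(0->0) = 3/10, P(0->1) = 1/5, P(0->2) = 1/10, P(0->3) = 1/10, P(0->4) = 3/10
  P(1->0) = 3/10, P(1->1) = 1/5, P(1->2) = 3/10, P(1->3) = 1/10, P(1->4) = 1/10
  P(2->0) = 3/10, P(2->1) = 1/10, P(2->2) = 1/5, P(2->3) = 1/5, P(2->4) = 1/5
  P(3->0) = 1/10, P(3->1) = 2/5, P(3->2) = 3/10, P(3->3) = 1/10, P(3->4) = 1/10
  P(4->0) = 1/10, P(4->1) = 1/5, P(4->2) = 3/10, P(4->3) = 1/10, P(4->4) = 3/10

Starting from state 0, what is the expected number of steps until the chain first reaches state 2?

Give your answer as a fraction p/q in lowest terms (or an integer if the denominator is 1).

Let h_i = expected steps to first reach 2 from state i.
Boundary: h_2 = 0.
First-step equations for the other states:
  h_0 = 1 + 3/10*h_0 + 1/5*h_1 + 1/10*h_2 + 1/10*h_3 + 3/10*h_4
  h_1 = 1 + 3/10*h_0 + 1/5*h_1 + 3/10*h_2 + 1/10*h_3 + 1/10*h_4
  h_3 = 1 + 1/10*h_0 + 2/5*h_1 + 3/10*h_2 + 1/10*h_3 + 1/10*h_4
  h_4 = 1 + 1/10*h_0 + 1/5*h_1 + 3/10*h_2 + 1/10*h_3 + 3/10*h_4

Substituting h_2 = 0 and rearranging gives the linear system (I - Q) h = 1:
  [7/10, -1/5, -1/10, -3/10] . (h_0, h_1, h_3, h_4) = 1
  [-3/10, 4/5, -1/10, -1/10] . (h_0, h_1, h_3, h_4) = 1
  [-1/10, -2/5, 9/10, -1/10] . (h_0, h_1, h_3, h_4) = 1
  [-1/10, -1/5, -1/10, 7/10] . (h_0, h_1, h_3, h_4) = 1

Solving yields:
  h_0 = 625/132
  h_1 = 175/44
  h_3 = 505/132
  h_4 = 125/33

Starting state is 0, so the expected hitting time is h_0 = 625/132.

Answer: 625/132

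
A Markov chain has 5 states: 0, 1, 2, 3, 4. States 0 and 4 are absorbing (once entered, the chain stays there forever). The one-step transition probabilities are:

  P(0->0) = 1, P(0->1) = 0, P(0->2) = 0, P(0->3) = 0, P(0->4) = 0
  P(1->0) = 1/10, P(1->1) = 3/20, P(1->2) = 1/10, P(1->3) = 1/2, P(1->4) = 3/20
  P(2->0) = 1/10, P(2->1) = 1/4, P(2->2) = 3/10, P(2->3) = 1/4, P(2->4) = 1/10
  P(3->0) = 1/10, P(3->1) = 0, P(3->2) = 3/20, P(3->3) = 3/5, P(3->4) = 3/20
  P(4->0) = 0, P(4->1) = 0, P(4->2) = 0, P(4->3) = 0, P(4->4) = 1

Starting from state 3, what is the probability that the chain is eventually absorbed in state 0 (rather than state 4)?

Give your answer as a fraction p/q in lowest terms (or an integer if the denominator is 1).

Answer: 196/473

Derivation:
Let a_i = P(absorbed in 0 | start in state i).
Boundary conditions: a_0 = 1, a_4 = 0.
For each transient state i, a_i = sum_j P(i->j) * a_j:
  a_1 = 1/10*a_0 + 3/20*a_1 + 1/10*a_2 + 1/2*a_3 + 3/20*a_4
  a_2 = 1/10*a_0 + 1/4*a_1 + 3/10*a_2 + 1/4*a_3 + 1/10*a_4
  a_3 = 1/10*a_0 + 0*a_1 + 3/20*a_2 + 3/5*a_3 + 3/20*a_4

Substituting a_0 = 1 and a_4 = 0, rearrange to (I - Q) a = r where r[i] = P(i -> 0):
  [17/20, -1/10, -1/2] . (a_1, a_2, a_3) = 1/10
  [-1/4, 7/10, -1/4] . (a_1, a_2, a_3) = 1/10
  [0, -3/20, 2/5] . (a_1, a_2, a_3) = 1/10

Solving yields:
  a_1 = 586/1419
  a_2 = 622/1419
  a_3 = 196/473

Starting state is 3, so the absorption probability is a_3 = 196/473.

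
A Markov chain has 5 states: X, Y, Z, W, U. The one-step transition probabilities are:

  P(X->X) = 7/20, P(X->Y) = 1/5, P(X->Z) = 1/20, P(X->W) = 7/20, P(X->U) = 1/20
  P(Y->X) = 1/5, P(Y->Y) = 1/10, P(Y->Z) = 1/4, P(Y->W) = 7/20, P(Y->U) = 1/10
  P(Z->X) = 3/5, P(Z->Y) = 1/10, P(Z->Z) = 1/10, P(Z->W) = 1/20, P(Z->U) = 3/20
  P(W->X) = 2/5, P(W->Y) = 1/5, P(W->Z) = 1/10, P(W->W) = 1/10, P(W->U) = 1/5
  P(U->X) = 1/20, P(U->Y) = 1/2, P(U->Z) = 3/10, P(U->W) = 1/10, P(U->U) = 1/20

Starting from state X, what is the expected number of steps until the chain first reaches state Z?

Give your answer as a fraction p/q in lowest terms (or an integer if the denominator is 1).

Let h_i = expected steps to first reach Z from state i.
Boundary: h_Z = 0.
First-step equations for the other states:
  h_X = 1 + 7/20*h_X + 1/5*h_Y + 1/20*h_Z + 7/20*h_W + 1/20*h_U
  h_Y = 1 + 1/5*h_X + 1/10*h_Y + 1/4*h_Z + 7/20*h_W + 1/10*h_U
  h_W = 1 + 2/5*h_X + 1/5*h_Y + 1/10*h_Z + 1/10*h_W + 1/5*h_U
  h_U = 1 + 1/20*h_X + 1/2*h_Y + 3/10*h_Z + 1/10*h_W + 1/20*h_U

Substituting h_Z = 0 and rearranging gives the linear system (I - Q) h = 1:
  [13/20, -1/5, -7/20, -1/20] . (h_X, h_Y, h_W, h_U) = 1
  [-1/5, 9/10, -7/20, -1/10] . (h_X, h_Y, h_W, h_U) = 1
  [-2/5, -1/5, 9/10, -1/5] . (h_X, h_Y, h_W, h_U) = 1
  [-1/20, -1/2, -1/10, 19/20] . (h_X, h_Y, h_W, h_U) = 1

Solving yields:
  h_X = 13975/1812
  h_Y = 1875/302
  h_W = 2155/302
  h_U = 9925/1812

Starting state is X, so the expected hitting time is h_X = 13975/1812.

Answer: 13975/1812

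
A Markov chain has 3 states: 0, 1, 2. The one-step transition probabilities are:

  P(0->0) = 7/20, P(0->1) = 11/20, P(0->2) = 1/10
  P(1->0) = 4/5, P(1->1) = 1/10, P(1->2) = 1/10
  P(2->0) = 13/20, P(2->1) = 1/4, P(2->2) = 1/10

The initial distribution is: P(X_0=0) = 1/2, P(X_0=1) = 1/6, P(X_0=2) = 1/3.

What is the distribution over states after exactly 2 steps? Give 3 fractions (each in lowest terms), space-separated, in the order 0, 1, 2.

Answer: 439/800 281/800 1/10

Derivation:
Propagating the distribution step by step (d_{t+1} = d_t * P):
d_0 = (0=1/2, 1=1/6, 2=1/3)
  d_1[0] = 1/2*7/20 + 1/6*4/5 + 1/3*13/20 = 21/40
  d_1[1] = 1/2*11/20 + 1/6*1/10 + 1/3*1/4 = 3/8
  d_1[2] = 1/2*1/10 + 1/6*1/10 + 1/3*1/10 = 1/10
d_1 = (0=21/40, 1=3/8, 2=1/10)
  d_2[0] = 21/40*7/20 + 3/8*4/5 + 1/10*13/20 = 439/800
  d_2[1] = 21/40*11/20 + 3/8*1/10 + 1/10*1/4 = 281/800
  d_2[2] = 21/40*1/10 + 3/8*1/10 + 1/10*1/10 = 1/10
d_2 = (0=439/800, 1=281/800, 2=1/10)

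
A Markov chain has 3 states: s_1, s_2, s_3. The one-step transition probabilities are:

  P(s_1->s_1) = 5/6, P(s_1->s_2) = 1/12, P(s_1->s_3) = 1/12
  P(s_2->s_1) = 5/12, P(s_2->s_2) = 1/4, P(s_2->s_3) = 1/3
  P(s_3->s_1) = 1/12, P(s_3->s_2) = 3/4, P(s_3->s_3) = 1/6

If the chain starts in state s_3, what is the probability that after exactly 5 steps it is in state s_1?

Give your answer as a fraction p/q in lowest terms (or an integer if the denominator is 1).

Computing P^5 by repeated multiplication:
P^1 =
  s_1: [5/6, 1/12, 1/12]
  s_2: [5/12, 1/4, 1/3]
  s_3: [1/12, 3/4, 1/6]
P^2 =
  s_1: [53/72, 11/72, 1/9]
  s_2: [23/48, 25/72, 25/144]
  s_3: [19/48, 23/72, 41/144]
P^3 =
  s_1: [593/864, 79/432, 113/864]
  s_2: [965/1728, 37/144, 319/1728]
  s_3: [841/1728, 47/144, 323/1728]
P^4 =
  s_1: [6833/10368, 521/2592, 1451/10368]
  s_2: [4063/6912, 323/1296, 3379/20736]
  s_3: [3851/6912, 85/324, 3743/20736]
P^5 =
  s_1: [80201/124416, 817/3888, 18071/124416]
  s_2: [151109/248832, 269/1152, 39619/248832]
  s_3: [146473/248832, 95/384, 40799/248832]

(P^5)[s_3 -> s_1] = 146473/248832

Answer: 146473/248832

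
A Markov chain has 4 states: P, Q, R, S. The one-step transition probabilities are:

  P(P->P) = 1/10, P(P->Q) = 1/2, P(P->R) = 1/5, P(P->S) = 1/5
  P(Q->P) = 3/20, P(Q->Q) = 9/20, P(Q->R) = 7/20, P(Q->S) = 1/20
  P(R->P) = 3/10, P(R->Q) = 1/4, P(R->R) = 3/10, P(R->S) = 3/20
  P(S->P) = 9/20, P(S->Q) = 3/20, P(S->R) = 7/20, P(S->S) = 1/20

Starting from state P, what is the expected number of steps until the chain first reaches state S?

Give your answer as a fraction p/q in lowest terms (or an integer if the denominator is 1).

Answer: 1310/163

Derivation:
Let h_i = expected steps to first reach S from state i.
Boundary: h_S = 0.
First-step equations for the other states:
  h_P = 1 + 1/10*h_P + 1/2*h_Q + 1/5*h_R + 1/5*h_S
  h_Q = 1 + 3/20*h_P + 9/20*h_Q + 7/20*h_R + 1/20*h_S
  h_R = 1 + 3/10*h_P + 1/4*h_Q + 3/10*h_R + 3/20*h_S

Substituting h_S = 0 and rearranging gives the linear system (I - Q) h = 1:
  [9/10, -1/2, -1/5] . (h_P, h_Q, h_R) = 1
  [-3/20, 11/20, -7/20] . (h_P, h_Q, h_R) = 1
  [-3/10, -1/4, 7/10] . (h_P, h_Q, h_R) = 1

Solving yields:
  h_P = 1310/163
  h_Q = 1500/163
  h_R = 1330/163

Starting state is P, so the expected hitting time is h_P = 1310/163.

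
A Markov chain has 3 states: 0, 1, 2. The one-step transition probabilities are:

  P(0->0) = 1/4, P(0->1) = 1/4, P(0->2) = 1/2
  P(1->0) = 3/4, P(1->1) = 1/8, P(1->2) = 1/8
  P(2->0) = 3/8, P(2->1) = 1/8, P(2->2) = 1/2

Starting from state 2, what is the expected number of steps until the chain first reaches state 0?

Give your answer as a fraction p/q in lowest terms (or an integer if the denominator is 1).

Let h_i = expected steps to first reach 0 from state i.
Boundary: h_0 = 0.
First-step equations for the other states:
  h_1 = 1 + 3/4*h_0 + 1/8*h_1 + 1/8*h_2
  h_2 = 1 + 3/8*h_0 + 1/8*h_1 + 1/2*h_2

Substituting h_0 = 0 and rearranging gives the linear system (I - Q) h = 1:
  [7/8, -1/8] . (h_1, h_2) = 1
  [-1/8, 1/2] . (h_1, h_2) = 1

Solving yields:
  h_1 = 40/27
  h_2 = 64/27

Starting state is 2, so the expected hitting time is h_2 = 64/27.

Answer: 64/27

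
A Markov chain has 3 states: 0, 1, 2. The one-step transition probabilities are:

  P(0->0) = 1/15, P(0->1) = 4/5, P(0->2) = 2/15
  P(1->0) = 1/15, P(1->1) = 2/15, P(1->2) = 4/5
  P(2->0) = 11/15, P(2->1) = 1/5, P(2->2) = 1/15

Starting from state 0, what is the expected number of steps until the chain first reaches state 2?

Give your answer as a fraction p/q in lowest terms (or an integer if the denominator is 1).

Answer: 75/34

Derivation:
Let h_i = expected steps to first reach 2 from state i.
Boundary: h_2 = 0.
First-step equations for the other states:
  h_0 = 1 + 1/15*h_0 + 4/5*h_1 + 2/15*h_2
  h_1 = 1 + 1/15*h_0 + 2/15*h_1 + 4/5*h_2

Substituting h_2 = 0 and rearranging gives the linear system (I - Q) h = 1:
  [14/15, -4/5] . (h_0, h_1) = 1
  [-1/15, 13/15] . (h_0, h_1) = 1

Solving yields:
  h_0 = 75/34
  h_1 = 45/34

Starting state is 0, so the expected hitting time is h_0 = 75/34.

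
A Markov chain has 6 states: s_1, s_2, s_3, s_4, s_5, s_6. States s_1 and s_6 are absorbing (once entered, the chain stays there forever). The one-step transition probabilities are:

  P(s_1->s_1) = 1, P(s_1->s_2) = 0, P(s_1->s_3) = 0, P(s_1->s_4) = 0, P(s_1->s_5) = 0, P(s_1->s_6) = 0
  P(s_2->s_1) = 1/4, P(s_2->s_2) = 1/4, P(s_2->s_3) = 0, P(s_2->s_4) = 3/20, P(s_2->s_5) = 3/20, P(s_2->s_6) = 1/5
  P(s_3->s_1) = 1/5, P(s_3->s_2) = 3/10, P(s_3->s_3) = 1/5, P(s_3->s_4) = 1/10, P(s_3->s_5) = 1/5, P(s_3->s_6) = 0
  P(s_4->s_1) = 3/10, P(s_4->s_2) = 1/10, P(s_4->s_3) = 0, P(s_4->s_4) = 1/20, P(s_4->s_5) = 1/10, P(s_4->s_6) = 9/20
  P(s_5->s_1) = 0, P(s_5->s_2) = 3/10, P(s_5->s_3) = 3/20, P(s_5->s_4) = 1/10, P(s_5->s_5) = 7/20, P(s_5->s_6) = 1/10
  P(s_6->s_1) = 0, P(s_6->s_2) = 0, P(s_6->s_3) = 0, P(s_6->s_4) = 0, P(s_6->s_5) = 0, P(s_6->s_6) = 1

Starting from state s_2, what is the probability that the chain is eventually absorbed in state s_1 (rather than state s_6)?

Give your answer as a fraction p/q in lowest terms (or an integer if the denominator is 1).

Let a_i = P(absorbed in s_1 | start in state i).
Boundary conditions: a_s_1 = 1, a_s_6 = 0.
For each transient state i, a_i = sum_j P(i->j) * a_j:
  a_s_2 = 1/4*a_s_1 + 1/4*a_s_2 + 0*a_s_3 + 3/20*a_s_4 + 3/20*a_s_5 + 1/5*a_s_6
  a_s_3 = 1/5*a_s_1 + 3/10*a_s_2 + 1/5*a_s_3 + 1/10*a_s_4 + 1/5*a_s_5 + 0*a_s_6
  a_s_4 = 3/10*a_s_1 + 1/10*a_s_2 + 0*a_s_3 + 1/20*a_s_4 + 1/10*a_s_5 + 9/20*a_s_6
  a_s_5 = 0*a_s_1 + 3/10*a_s_2 + 3/20*a_s_3 + 1/10*a_s_4 + 7/20*a_s_5 + 1/10*a_s_6

Substituting a_s_1 = 1 and a_s_6 = 0, rearrange to (I - Q) a = r where r[i] = P(i -> s_1):
  [3/4, 0, -3/20, -3/20] . (a_s_2, a_s_3, a_s_4, a_s_5) = 1/4
  [-3/10, 4/5, -1/10, -1/5] . (a_s_2, a_s_3, a_s_4, a_s_5) = 1/5
  [-1/10, 0, 19/20, -1/10] . (a_s_2, a_s_3, a_s_4, a_s_5) = 3/10
  [-3/10, -3/20, -1/10, 13/20] . (a_s_2, a_s_3, a_s_4, a_s_5) = 0

Solving yields:
  a_s_2 = 3868/7689
  a_s_3 = 13817/23067
  a_s_4 = 9560/23067
  a_s_5 = 10015/23067

Starting state is s_2, so the absorption probability is a_s_2 = 3868/7689.

Answer: 3868/7689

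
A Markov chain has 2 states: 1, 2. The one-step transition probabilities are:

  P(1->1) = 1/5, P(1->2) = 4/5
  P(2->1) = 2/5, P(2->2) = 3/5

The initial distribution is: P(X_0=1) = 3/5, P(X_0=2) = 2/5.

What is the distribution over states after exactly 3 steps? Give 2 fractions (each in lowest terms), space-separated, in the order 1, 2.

Answer: 207/625 418/625

Derivation:
Propagating the distribution step by step (d_{t+1} = d_t * P):
d_0 = (1=3/5, 2=2/5)
  d_1[1] = 3/5*1/5 + 2/5*2/5 = 7/25
  d_1[2] = 3/5*4/5 + 2/5*3/5 = 18/25
d_1 = (1=7/25, 2=18/25)
  d_2[1] = 7/25*1/5 + 18/25*2/5 = 43/125
  d_2[2] = 7/25*4/5 + 18/25*3/5 = 82/125
d_2 = (1=43/125, 2=82/125)
  d_3[1] = 43/125*1/5 + 82/125*2/5 = 207/625
  d_3[2] = 43/125*4/5 + 82/125*3/5 = 418/625
d_3 = (1=207/625, 2=418/625)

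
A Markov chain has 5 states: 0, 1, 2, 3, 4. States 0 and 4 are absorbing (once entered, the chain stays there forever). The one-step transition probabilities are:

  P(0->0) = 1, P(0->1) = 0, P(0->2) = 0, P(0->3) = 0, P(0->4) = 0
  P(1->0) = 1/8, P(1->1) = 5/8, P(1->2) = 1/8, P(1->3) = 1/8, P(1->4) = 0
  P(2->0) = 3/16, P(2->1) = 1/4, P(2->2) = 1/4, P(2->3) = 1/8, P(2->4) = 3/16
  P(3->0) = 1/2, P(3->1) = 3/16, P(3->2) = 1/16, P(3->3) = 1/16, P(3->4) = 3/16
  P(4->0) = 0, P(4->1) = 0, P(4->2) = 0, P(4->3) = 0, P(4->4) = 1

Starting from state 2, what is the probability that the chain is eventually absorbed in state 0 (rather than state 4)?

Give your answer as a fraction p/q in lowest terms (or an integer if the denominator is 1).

Answer: 68/107

Derivation:
Let a_i = P(absorbed in 0 | start in state i).
Boundary conditions: a_0 = 1, a_4 = 0.
For each transient state i, a_i = sum_j P(i->j) * a_j:
  a_1 = 1/8*a_0 + 5/8*a_1 + 1/8*a_2 + 1/8*a_3 + 0*a_4
  a_2 = 3/16*a_0 + 1/4*a_1 + 1/4*a_2 + 1/8*a_3 + 3/16*a_4
  a_3 = 1/2*a_0 + 3/16*a_1 + 1/16*a_2 + 1/16*a_3 + 3/16*a_4

Substituting a_0 = 1 and a_4 = 0, rearrange to (I - Q) a = r where r[i] = P(i -> 0):
  [3/8, -1/8, -1/8] . (a_1, a_2, a_3) = 1/8
  [-1/4, 3/4, -1/8] . (a_1, a_2, a_3) = 3/16
  [-3/16, -1/16, 15/16] . (a_1, a_2, a_3) = 1/2

Solving yields:
  a_1 = 169/214
  a_2 = 68/107
  a_3 = 157/214

Starting state is 2, so the absorption probability is a_2 = 68/107.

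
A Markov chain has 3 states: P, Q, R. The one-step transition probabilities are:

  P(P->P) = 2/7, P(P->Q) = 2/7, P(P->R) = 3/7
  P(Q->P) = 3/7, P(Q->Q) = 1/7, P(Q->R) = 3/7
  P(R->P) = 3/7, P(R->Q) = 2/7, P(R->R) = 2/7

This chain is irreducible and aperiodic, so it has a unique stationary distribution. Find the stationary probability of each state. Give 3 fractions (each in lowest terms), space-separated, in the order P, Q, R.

Answer: 3/8 1/4 3/8

Derivation:
The stationary distribution satisfies pi = pi * P, i.e.:
  pi_P = 2/7*pi_P + 3/7*pi_Q + 3/7*pi_R
  pi_Q = 2/7*pi_P + 1/7*pi_Q + 2/7*pi_R
  pi_R = 3/7*pi_P + 3/7*pi_Q + 2/7*pi_R
with normalization: pi_P + pi_Q + pi_R = 1.

Using the first 2 balance equations plus normalization, the linear system A*pi = b is:
  [-5/7, 3/7, 3/7] . pi = 0
  [2/7, -6/7, 2/7] . pi = 0
  [1, 1, 1] . pi = 1

Solving yields:
  pi_P = 3/8
  pi_Q = 1/4
  pi_R = 3/8

Verification (pi * P):
  3/8*2/7 + 1/4*3/7 + 3/8*3/7 = 3/8 = pi_P  (ok)
  3/8*2/7 + 1/4*1/7 + 3/8*2/7 = 1/4 = pi_Q  (ok)
  3/8*3/7 + 1/4*3/7 + 3/8*2/7 = 3/8 = pi_R  (ok)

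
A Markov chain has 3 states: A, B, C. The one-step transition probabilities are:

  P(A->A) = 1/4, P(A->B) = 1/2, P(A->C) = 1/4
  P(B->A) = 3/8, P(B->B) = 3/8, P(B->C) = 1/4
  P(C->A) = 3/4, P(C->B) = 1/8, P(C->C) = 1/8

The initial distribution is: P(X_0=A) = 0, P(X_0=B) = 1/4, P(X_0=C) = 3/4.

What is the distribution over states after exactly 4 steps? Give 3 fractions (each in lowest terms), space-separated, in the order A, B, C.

Answer: 831/2048 6093/16384 3643/16384

Derivation:
Propagating the distribution step by step (d_{t+1} = d_t * P):
d_0 = (A=0, B=1/4, C=3/4)
  d_1[A] = 0*1/4 + 1/4*3/8 + 3/4*3/4 = 21/32
  d_1[B] = 0*1/2 + 1/4*3/8 + 3/4*1/8 = 3/16
  d_1[C] = 0*1/4 + 1/4*1/4 + 3/4*1/8 = 5/32
d_1 = (A=21/32, B=3/16, C=5/32)
  d_2[A] = 21/32*1/4 + 3/16*3/8 + 5/32*3/4 = 45/128
  d_2[B] = 21/32*1/2 + 3/16*3/8 + 5/32*1/8 = 107/256
  d_2[C] = 21/32*1/4 + 3/16*1/4 + 5/32*1/8 = 59/256
d_2 = (A=45/128, B=107/256, C=59/256)
  d_3[A] = 45/128*1/4 + 107/256*3/8 + 59/256*3/4 = 855/2048
  d_3[B] = 45/128*1/2 + 107/256*3/8 + 59/256*1/8 = 185/512
  d_3[C] = 45/128*1/4 + 107/256*1/4 + 59/256*1/8 = 453/2048
d_3 = (A=855/2048, B=185/512, C=453/2048)
  d_4[A] = 855/2048*1/4 + 185/512*3/8 + 453/2048*3/4 = 831/2048
  d_4[B] = 855/2048*1/2 + 185/512*3/8 + 453/2048*1/8 = 6093/16384
  d_4[C] = 855/2048*1/4 + 185/512*1/4 + 453/2048*1/8 = 3643/16384
d_4 = (A=831/2048, B=6093/16384, C=3643/16384)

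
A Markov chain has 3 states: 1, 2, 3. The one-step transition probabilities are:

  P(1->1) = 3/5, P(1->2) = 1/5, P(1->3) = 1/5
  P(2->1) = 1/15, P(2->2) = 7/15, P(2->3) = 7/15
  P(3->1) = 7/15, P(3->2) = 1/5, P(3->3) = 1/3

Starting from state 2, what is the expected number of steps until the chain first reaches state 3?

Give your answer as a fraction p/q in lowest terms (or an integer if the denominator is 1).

Let h_i = expected steps to first reach 3 from state i.
Boundary: h_3 = 0.
First-step equations for the other states:
  h_1 = 1 + 3/5*h_1 + 1/5*h_2 + 1/5*h_3
  h_2 = 1 + 1/15*h_1 + 7/15*h_2 + 7/15*h_3

Substituting h_3 = 0 and rearranging gives the linear system (I - Q) h = 1:
  [2/5, -1/5] . (h_1, h_2) = 1
  [-1/15, 8/15] . (h_1, h_2) = 1

Solving yields:
  h_1 = 11/3
  h_2 = 7/3

Starting state is 2, so the expected hitting time is h_2 = 7/3.

Answer: 7/3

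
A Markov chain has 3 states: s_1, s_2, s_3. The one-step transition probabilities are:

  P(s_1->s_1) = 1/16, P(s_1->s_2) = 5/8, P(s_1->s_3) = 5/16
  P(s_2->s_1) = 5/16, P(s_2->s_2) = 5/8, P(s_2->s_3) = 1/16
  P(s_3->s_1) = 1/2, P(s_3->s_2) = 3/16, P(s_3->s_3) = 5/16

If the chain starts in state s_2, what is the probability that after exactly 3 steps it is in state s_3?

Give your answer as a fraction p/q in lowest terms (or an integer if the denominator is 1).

Computing P^3 by repeated multiplication:
P^1 =
  s_1: [1/16, 5/8, 5/16]
  s_2: [5/16, 5/8, 1/16]
  s_3: [1/2, 3/16, 5/16]
P^2 =
  s_1: [91/256, 125/256, 5/32]
  s_2: [63/256, 153/256, 5/32]
  s_3: [63/256, 125/256, 17/64]
P^3 =
  s_1: [259/1024, 285/512, 195/1024]
  s_2: [287/1024, 285/512, 167/1024]
  s_3: [77/256, 521/1024, 195/1024]

(P^3)[s_2 -> s_3] = 167/1024

Answer: 167/1024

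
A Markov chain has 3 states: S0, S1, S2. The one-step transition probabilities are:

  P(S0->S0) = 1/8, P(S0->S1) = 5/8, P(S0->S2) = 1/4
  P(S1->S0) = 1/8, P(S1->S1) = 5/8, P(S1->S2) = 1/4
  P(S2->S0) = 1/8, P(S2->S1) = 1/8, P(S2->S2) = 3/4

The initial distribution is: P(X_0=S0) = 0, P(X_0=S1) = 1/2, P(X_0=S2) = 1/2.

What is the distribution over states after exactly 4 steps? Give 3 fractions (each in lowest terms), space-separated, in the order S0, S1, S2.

Propagating the distribution step by step (d_{t+1} = d_t * P):
d_0 = (S0=0, S1=1/2, S2=1/2)
  d_1[S0] = 0*1/8 + 1/2*1/8 + 1/2*1/8 = 1/8
  d_1[S1] = 0*5/8 + 1/2*5/8 + 1/2*1/8 = 3/8
  d_1[S2] = 0*1/4 + 1/2*1/4 + 1/2*3/4 = 1/2
d_1 = (S0=1/8, S1=3/8, S2=1/2)
  d_2[S0] = 1/8*1/8 + 3/8*1/8 + 1/2*1/8 = 1/8
  d_2[S1] = 1/8*5/8 + 3/8*5/8 + 1/2*1/8 = 3/8
  d_2[S2] = 1/8*1/4 + 3/8*1/4 + 1/2*3/4 = 1/2
d_2 = (S0=1/8, S1=3/8, S2=1/2)
  d_3[S0] = 1/8*1/8 + 3/8*1/8 + 1/2*1/8 = 1/8
  d_3[S1] = 1/8*5/8 + 3/8*5/8 + 1/2*1/8 = 3/8
  d_3[S2] = 1/8*1/4 + 3/8*1/4 + 1/2*3/4 = 1/2
d_3 = (S0=1/8, S1=3/8, S2=1/2)
  d_4[S0] = 1/8*1/8 + 3/8*1/8 + 1/2*1/8 = 1/8
  d_4[S1] = 1/8*5/8 + 3/8*5/8 + 1/2*1/8 = 3/8
  d_4[S2] = 1/8*1/4 + 3/8*1/4 + 1/2*3/4 = 1/2
d_4 = (S0=1/8, S1=3/8, S2=1/2)

Answer: 1/8 3/8 1/2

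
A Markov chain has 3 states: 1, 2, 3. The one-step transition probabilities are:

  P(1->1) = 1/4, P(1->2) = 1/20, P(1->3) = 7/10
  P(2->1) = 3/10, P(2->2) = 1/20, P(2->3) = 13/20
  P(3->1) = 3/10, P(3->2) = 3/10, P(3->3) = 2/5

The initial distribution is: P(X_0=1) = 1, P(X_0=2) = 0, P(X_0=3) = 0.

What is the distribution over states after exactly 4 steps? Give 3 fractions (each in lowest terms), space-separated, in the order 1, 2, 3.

Propagating the distribution step by step (d_{t+1} = d_t * P):
d_0 = (1=1, 2=0, 3=0)
  d_1[1] = 1*1/4 + 0*3/10 + 0*3/10 = 1/4
  d_1[2] = 1*1/20 + 0*1/20 + 0*3/10 = 1/20
  d_1[3] = 1*7/10 + 0*13/20 + 0*2/5 = 7/10
d_1 = (1=1/4, 2=1/20, 3=7/10)
  d_2[1] = 1/4*1/4 + 1/20*3/10 + 7/10*3/10 = 23/80
  d_2[2] = 1/4*1/20 + 1/20*1/20 + 7/10*3/10 = 9/40
  d_2[3] = 1/4*7/10 + 1/20*13/20 + 7/10*2/5 = 39/80
d_2 = (1=23/80, 2=9/40, 3=39/80)
  d_3[1] = 23/80*1/4 + 9/40*3/10 + 39/80*3/10 = 457/1600
  d_3[2] = 23/80*1/20 + 9/40*1/20 + 39/80*3/10 = 11/64
  d_3[3] = 23/80*7/10 + 9/40*13/20 + 39/80*2/5 = 217/400
d_3 = (1=457/1600, 2=11/64, 3=217/400)
  d_4[1] = 457/1600*1/4 + 11/64*3/10 + 217/400*3/10 = 9143/32000
  d_4[2] = 457/1600*1/20 + 11/64*1/20 + 217/400*3/10 = 297/1600
  d_4[3] = 457/1600*7/10 + 11/64*13/20 + 217/400*2/5 = 16917/32000
d_4 = (1=9143/32000, 2=297/1600, 3=16917/32000)

Answer: 9143/32000 297/1600 16917/32000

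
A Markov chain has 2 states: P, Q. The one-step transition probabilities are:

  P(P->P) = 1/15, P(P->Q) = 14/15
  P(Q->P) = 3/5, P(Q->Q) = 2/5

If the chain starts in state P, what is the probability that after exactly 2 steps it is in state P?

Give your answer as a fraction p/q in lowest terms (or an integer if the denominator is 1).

Computing P^2 by repeated multiplication:
P^1 =
  P: [1/15, 14/15]
  Q: [3/5, 2/5]
P^2 =
  P: [127/225, 98/225]
  Q: [7/25, 18/25]

(P^2)[P -> P] = 127/225

Answer: 127/225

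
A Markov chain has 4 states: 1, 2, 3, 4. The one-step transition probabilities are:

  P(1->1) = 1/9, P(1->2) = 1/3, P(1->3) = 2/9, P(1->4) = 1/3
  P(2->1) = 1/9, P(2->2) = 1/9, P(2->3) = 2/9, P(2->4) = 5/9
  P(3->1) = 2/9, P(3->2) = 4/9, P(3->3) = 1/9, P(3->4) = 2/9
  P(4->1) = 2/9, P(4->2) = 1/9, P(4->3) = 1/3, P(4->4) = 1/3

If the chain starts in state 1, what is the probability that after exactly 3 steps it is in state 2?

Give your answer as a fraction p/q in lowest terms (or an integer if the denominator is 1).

Answer: 166/729

Derivation:
Computing P^3 by repeated multiplication:
P^1 =
  1: [1/9, 1/3, 2/9, 1/3]
  2: [1/9, 1/9, 2/9, 5/9]
  3: [2/9, 4/9, 1/9, 2/9]
  4: [2/9, 1/9, 1/3, 1/3]
P^2 =
  1: [14/81, 17/81, 19/81, 31/81]
  2: [16/81, 17/81, 7/27, 1/3]
  3: [4/27, 16/81, 19/81, 34/81]
  4: [5/27, 22/81, 2/9, 26/81]
P^3 =
  1: [131/729, 166/729, 58/243, 86/243]
  2: [43/243, 176/729, 56/243, 256/729]
  3: [134/729, 2/9, 59/243, 256/729]
  4: [125/729, 55/243, 170/729, 269/729]

(P^3)[1 -> 2] = 166/729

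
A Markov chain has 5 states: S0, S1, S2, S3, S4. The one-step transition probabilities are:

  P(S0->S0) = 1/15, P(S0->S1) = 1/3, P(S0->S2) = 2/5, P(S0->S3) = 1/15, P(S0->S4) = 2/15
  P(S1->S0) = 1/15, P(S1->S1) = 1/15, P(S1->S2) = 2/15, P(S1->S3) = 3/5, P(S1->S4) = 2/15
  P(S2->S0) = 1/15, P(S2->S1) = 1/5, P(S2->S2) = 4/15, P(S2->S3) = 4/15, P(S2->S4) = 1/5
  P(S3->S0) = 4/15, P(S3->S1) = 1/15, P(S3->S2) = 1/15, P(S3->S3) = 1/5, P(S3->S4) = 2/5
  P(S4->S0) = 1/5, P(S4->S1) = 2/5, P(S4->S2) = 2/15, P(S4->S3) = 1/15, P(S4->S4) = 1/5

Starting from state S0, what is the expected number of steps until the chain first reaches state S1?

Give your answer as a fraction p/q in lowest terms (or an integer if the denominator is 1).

Answer: 51060/14021

Derivation:
Let h_i = expected steps to first reach S1 from state i.
Boundary: h_S1 = 0.
First-step equations for the other states:
  h_S0 = 1 + 1/15*h_S0 + 1/3*h_S1 + 2/5*h_S2 + 1/15*h_S3 + 2/15*h_S4
  h_S2 = 1 + 1/15*h_S0 + 1/5*h_S1 + 4/15*h_S2 + 4/15*h_S3 + 1/5*h_S4
  h_S3 = 1 + 4/15*h_S0 + 1/15*h_S1 + 1/15*h_S2 + 1/5*h_S3 + 2/5*h_S4
  h_S4 = 1 + 1/5*h_S0 + 2/5*h_S1 + 2/15*h_S2 + 1/15*h_S3 + 1/5*h_S4

Substituting h_S1 = 0 and rearranging gives the linear system (I - Q) h = 1:
  [14/15, -2/5, -1/15, -2/15] . (h_S0, h_S2, h_S3, h_S4) = 1
  [-1/15, 11/15, -4/15, -1/5] . (h_S0, h_S2, h_S3, h_S4) = 1
  [-4/15, -1/15, 4/5, -2/5] . (h_S0, h_S2, h_S3, h_S4) = 1
  [-1/5, -2/15, -1/15, 4/5] . (h_S0, h_S2, h_S3, h_S4) = 1

Solving yields:
  h_S0 = 51060/14021
  h_S2 = 58665/14021
  h_S3 = 8865/2003
  h_S4 = 45240/14021

Starting state is S0, so the expected hitting time is h_S0 = 51060/14021.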